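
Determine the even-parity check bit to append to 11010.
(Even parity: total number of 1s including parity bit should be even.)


Number of 1s in data: 3
Parity bit: 1

1


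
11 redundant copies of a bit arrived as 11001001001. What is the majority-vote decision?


Ones: 5 out of 11
Threshold: 6

0 (5/11 voted 1)


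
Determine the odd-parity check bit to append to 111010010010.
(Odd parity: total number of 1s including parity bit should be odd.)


Number of 1s in data: 6
Parity bit: 1

1


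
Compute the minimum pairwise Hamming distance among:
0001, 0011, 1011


Comparing all pairs, minimum distance: 1
Can detect 0 errors, correct 0 errors

1


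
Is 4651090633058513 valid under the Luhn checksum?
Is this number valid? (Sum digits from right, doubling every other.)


Luhn sum = 62
62 mod 10 = 2

Invalid (Luhn sum mod 10 = 2)


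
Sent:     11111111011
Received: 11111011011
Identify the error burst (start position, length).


XOR: 00000100000

Burst at position 5, length 1


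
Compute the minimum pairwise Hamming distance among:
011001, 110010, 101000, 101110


Comparing all pairs, minimum distance: 2
Can detect 1 errors, correct 0 errors

2


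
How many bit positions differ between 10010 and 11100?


XOR: 01110
Count of 1s: 3

3


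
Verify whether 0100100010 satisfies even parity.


Number of 1s: 3

No, parity error (3 ones)


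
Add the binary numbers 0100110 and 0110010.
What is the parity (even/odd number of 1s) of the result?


0100110 = 38
0110010 = 50
Sum = 88 = 1011000
1s count = 3

odd parity (3 ones in 1011000)


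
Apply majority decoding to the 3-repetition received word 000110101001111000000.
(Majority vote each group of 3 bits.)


Groups: 000, 110, 101, 001, 111, 000, 000
Majority votes: 0110100

0110100


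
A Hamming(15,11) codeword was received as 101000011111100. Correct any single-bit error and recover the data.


Syndrome = 3: error at position 3

Data: 00001111100 (corrected bit 3)


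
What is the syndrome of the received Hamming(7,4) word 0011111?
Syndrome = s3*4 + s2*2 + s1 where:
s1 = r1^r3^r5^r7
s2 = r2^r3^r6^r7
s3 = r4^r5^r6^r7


s1=1, s2=1, s3=0

Syndrome = 3 (error at position 3)


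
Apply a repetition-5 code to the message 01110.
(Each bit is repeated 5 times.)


Each bit -> 5 copies

0000011111111111111100000


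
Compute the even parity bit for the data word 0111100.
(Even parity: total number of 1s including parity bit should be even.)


Number of 1s in data: 4
Parity bit: 0

0


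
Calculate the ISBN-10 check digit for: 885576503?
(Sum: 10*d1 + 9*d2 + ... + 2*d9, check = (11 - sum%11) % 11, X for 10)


Weighted sum: 325
325 mod 11 = 6

Check digit: 5


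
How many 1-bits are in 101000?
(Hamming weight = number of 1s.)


Counting 1s in 101000

2


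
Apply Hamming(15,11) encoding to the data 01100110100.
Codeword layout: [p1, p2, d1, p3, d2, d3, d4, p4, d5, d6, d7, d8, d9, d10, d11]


Parity bits: p1=1, p2=1, p3=1, p4=1

110111010110100


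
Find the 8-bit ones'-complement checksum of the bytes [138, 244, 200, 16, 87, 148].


Sum = 833 mod 256 = 65
Complement = 190

190


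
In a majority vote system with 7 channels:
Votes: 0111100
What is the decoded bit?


Ones: 4 out of 7
Threshold: 4

1 (4/7 voted 1)


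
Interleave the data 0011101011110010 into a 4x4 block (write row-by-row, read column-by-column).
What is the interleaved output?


Matrix:
  0011
  1010
  1111
  0010
Read columns: 0110001011111010

0110001011111010


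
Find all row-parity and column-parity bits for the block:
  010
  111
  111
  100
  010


Row parities: 11111
Column parities: 100

Row P: 11111, Col P: 100, Corner: 1


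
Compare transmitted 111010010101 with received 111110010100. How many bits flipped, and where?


XOR: 000100000001

2 error(s) at position(s): 3, 11


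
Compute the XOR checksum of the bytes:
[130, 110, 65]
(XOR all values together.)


XOR chain: 130 ^ 110 ^ 65 = 173

173


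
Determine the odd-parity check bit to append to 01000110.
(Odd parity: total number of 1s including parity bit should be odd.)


Number of 1s in data: 3
Parity bit: 0

0


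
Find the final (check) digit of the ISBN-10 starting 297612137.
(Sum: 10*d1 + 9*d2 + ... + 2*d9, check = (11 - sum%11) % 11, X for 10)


Weighted sum: 242
242 mod 11 = 0

Check digit: 0


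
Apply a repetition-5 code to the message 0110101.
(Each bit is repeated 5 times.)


Each bit -> 5 copies

00000111111111100000111110000011111


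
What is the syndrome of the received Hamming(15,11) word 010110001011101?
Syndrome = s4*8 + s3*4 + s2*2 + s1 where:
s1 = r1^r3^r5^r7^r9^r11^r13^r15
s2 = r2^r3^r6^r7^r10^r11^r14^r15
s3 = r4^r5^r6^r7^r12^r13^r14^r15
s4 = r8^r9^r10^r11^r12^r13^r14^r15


s1=1, s2=1, s3=1, s4=1

Syndrome = 15 (error at position 15)


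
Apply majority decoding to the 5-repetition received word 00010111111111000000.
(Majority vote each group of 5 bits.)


Groups: 00010, 11111, 11110, 00000
Majority votes: 0110

0110


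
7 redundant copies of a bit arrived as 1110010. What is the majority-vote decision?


Ones: 4 out of 7
Threshold: 4

1 (4/7 voted 1)


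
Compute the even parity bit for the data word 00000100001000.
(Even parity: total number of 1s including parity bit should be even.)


Number of 1s in data: 2
Parity bit: 0

0


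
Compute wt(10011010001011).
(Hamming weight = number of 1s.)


Counting 1s in 10011010001011

7


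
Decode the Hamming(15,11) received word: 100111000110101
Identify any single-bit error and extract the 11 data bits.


Syndrome = 5: error at position 5

Data: 00100110101 (corrected bit 5)


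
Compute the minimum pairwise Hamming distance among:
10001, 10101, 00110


Comparing all pairs, minimum distance: 1
Can detect 0 errors, correct 0 errors

1


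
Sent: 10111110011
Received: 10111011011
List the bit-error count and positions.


XOR: 00000101000

2 error(s) at position(s): 5, 7


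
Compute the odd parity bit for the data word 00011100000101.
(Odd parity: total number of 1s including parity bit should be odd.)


Number of 1s in data: 5
Parity bit: 0

0


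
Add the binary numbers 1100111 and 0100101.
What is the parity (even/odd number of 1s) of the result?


1100111 = 103
0100101 = 37
Sum = 140 = 10001100
1s count = 3

odd parity (3 ones in 10001100)


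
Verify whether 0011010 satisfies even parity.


Number of 1s: 3

No, parity error (3 ones)


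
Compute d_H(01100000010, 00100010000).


XOR: 01000010010
Count of 1s: 3

3


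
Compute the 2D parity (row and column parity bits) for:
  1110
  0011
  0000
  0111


Row parities: 1001
Column parities: 1010

Row P: 1001, Col P: 1010, Corner: 0


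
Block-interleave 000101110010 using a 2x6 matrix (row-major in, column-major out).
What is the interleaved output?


Matrix:
  000101
  110010
Read columns: 010100100110

010100100110


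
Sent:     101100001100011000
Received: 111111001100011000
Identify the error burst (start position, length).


XOR: 010011000000000000

Burst at position 1, length 5


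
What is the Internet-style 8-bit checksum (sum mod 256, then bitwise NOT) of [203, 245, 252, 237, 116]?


Sum = 1053 mod 256 = 29
Complement = 226

226


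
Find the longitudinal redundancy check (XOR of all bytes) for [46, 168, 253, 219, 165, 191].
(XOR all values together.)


XOR chain: 46 ^ 168 ^ 253 ^ 219 ^ 165 ^ 191 = 186

186


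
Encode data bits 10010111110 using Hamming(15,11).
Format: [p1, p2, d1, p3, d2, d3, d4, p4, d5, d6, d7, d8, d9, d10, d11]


Parity bits: p1=0, p2=1, p3=0, p4=1

011000110111110


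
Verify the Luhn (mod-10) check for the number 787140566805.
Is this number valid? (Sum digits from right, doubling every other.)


Luhn sum = 50
50 mod 10 = 0

Valid (Luhn sum mod 10 = 0)


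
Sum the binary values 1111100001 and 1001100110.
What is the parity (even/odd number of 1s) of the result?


1111100001 = 993
1001100110 = 614
Sum = 1607 = 11001000111
1s count = 6

even parity (6 ones in 11001000111)


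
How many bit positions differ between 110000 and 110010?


XOR: 000010
Count of 1s: 1

1


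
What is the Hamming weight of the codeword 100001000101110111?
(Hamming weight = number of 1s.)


Counting 1s in 100001000101110111

9


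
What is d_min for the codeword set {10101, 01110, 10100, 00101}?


Comparing all pairs, minimum distance: 1
Can detect 0 errors, correct 0 errors

1


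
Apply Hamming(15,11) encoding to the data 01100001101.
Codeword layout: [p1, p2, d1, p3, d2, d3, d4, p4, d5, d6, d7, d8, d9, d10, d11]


Parity bits: p1=1, p2=0, p3=1, p4=1

100111010001101


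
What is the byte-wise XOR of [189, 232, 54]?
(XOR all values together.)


XOR chain: 189 ^ 232 ^ 54 = 99

99


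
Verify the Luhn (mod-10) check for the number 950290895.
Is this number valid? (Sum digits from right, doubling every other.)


Luhn sum = 45
45 mod 10 = 5

Invalid (Luhn sum mod 10 = 5)


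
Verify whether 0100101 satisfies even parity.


Number of 1s: 3

No, parity error (3 ones)


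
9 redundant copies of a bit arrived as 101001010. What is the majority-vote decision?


Ones: 4 out of 9
Threshold: 5

0 (4/9 voted 1)


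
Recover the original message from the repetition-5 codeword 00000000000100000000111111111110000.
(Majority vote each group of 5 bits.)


Groups: 00000, 00000, 01000, 00000, 11111, 11111, 10000
Majority votes: 0000110

0000110


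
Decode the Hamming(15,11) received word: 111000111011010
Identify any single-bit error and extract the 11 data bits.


Syndrome = 15: error at position 15

Data: 10011011011 (corrected bit 15)


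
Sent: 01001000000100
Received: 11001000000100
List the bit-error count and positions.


XOR: 10000000000000

1 error(s) at position(s): 0


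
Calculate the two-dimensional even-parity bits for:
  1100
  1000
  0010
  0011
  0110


Row parities: 01100
Column parities: 0011

Row P: 01100, Col P: 0011, Corner: 0


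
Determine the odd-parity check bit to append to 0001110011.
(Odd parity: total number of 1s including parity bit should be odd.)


Number of 1s in data: 5
Parity bit: 0

0


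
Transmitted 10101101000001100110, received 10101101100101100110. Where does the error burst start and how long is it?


XOR: 00000000100100000000

Burst at position 8, length 4


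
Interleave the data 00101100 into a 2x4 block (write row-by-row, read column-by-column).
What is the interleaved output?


Matrix:
  0010
  1100
Read columns: 01011000

01011000


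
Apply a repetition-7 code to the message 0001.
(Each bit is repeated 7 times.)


Each bit -> 7 copies

0000000000000000000001111111


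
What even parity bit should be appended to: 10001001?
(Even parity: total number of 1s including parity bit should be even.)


Number of 1s in data: 3
Parity bit: 1

1


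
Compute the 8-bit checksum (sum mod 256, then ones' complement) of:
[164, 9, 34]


Sum = 207 mod 256 = 207
Complement = 48

48


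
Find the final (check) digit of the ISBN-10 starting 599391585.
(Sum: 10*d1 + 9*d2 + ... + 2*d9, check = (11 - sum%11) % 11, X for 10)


Weighted sum: 337
337 mod 11 = 7

Check digit: 4


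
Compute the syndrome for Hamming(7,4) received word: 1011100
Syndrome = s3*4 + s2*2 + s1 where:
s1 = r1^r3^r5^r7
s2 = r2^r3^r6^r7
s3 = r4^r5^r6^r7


s1=1, s2=1, s3=0

Syndrome = 3 (error at position 3)


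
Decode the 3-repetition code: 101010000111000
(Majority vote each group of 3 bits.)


Groups: 101, 010, 000, 111, 000
Majority votes: 10010

10010


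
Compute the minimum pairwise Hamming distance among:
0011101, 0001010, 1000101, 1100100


Comparing all pairs, minimum distance: 2
Can detect 1 errors, correct 0 errors

2


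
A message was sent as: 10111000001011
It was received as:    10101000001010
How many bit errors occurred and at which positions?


XOR: 00010000000001

2 error(s) at position(s): 3, 13


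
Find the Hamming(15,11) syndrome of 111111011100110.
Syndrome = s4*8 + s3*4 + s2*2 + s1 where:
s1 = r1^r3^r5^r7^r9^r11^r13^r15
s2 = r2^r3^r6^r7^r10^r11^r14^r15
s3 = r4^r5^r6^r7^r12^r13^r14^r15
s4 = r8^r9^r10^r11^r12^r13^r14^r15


s1=1, s2=1, s3=1, s4=1

Syndrome = 15 (error at position 15)


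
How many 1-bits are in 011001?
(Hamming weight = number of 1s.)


Counting 1s in 011001

3


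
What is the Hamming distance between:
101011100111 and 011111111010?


XOR: 110100011101
Count of 1s: 7

7


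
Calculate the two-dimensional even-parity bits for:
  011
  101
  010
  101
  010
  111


Row parities: 001011
Column parities: 100

Row P: 001011, Col P: 100, Corner: 1


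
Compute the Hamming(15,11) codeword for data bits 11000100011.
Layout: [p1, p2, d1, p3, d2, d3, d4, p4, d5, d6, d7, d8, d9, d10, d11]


Parity bits: p1=1, p2=0, p3=1, p4=1

101110010100011


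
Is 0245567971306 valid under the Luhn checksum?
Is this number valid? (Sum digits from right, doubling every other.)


Luhn sum = 51
51 mod 10 = 1

Invalid (Luhn sum mod 10 = 1)


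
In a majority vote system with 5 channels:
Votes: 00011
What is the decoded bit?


Ones: 2 out of 5
Threshold: 3

0 (2/5 voted 1)


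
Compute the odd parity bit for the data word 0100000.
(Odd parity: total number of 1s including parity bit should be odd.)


Number of 1s in data: 1
Parity bit: 0

0


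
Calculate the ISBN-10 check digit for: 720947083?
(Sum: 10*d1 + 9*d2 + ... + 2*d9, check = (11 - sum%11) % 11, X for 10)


Weighted sum: 240
240 mod 11 = 9

Check digit: 2


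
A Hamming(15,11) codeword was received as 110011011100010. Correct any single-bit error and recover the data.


Syndrome = 5: error at position 5

Data: 00101100010 (corrected bit 5)


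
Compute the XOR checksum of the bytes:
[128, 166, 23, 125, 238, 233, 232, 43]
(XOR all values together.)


XOR chain: 128 ^ 166 ^ 23 ^ 125 ^ 238 ^ 233 ^ 232 ^ 43 = 136

136


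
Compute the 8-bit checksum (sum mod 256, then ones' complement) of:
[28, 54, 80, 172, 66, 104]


Sum = 504 mod 256 = 248
Complement = 7

7


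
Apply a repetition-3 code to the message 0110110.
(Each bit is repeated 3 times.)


Each bit -> 3 copies

000111111000111111000


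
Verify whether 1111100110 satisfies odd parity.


Number of 1s: 7

Yes, parity is correct (7 ones)


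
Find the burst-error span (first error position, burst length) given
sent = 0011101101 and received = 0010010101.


XOR: 0001111000

Burst at position 3, length 4


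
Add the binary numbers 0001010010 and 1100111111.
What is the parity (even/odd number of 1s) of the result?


0001010010 = 82
1100111111 = 831
Sum = 913 = 1110010001
1s count = 5

odd parity (5 ones in 1110010001)


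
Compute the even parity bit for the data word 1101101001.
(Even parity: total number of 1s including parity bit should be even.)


Number of 1s in data: 6
Parity bit: 0

0


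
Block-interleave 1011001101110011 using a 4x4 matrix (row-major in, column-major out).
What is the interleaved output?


Matrix:
  1011
  0011
  0111
  0011
Read columns: 1000001011111111

1000001011111111


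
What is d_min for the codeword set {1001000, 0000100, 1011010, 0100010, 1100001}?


Comparing all pairs, minimum distance: 2
Can detect 1 errors, correct 0 errors

2


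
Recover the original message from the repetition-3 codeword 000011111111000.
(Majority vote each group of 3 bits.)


Groups: 000, 011, 111, 111, 000
Majority votes: 01110

01110


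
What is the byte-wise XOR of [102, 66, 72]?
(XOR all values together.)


XOR chain: 102 ^ 66 ^ 72 = 108

108


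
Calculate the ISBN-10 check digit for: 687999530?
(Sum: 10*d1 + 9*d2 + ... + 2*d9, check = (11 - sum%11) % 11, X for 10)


Weighted sum: 379
379 mod 11 = 5

Check digit: 6


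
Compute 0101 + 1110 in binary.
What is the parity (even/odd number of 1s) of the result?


0101 = 5
1110 = 14
Sum = 19 = 10011
1s count = 3

odd parity (3 ones in 10011)


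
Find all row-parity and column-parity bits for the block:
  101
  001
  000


Row parities: 010
Column parities: 100

Row P: 010, Col P: 100, Corner: 1


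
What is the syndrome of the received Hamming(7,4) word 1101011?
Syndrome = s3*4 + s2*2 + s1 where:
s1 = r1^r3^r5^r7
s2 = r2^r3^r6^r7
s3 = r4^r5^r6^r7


s1=0, s2=1, s3=1

Syndrome = 6 (error at position 6)


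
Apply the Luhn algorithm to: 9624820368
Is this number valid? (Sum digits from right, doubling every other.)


Luhn sum = 46
46 mod 10 = 6

Invalid (Luhn sum mod 10 = 6)


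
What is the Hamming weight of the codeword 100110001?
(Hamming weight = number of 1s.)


Counting 1s in 100110001

4


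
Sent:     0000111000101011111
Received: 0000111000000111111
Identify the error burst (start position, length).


XOR: 0000000000101100000

Burst at position 10, length 4


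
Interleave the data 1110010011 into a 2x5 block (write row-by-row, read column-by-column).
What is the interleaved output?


Matrix:
  11100
  10011
Read columns: 1110100101

1110100101


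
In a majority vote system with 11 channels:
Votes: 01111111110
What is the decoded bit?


Ones: 9 out of 11
Threshold: 6

1 (9/11 voted 1)


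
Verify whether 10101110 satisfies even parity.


Number of 1s: 5

No, parity error (5 ones)


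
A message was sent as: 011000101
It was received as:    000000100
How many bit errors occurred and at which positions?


XOR: 011000001

3 error(s) at position(s): 1, 2, 8


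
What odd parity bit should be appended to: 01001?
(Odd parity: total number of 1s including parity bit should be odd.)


Number of 1s in data: 2
Parity bit: 1

1


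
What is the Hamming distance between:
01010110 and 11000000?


XOR: 10010110
Count of 1s: 4

4


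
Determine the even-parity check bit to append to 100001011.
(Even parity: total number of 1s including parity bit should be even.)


Number of 1s in data: 4
Parity bit: 0

0


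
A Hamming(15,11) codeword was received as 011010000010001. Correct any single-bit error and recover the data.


Syndrome = 0: no error detected

Data: 11000010001 (no errors)


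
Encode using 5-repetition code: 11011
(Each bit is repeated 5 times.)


Each bit -> 5 copies

1111111111000001111111111


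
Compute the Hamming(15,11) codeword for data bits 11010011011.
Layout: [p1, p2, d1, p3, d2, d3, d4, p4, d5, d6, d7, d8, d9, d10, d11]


Parity bits: p1=1, p2=1, p3=1, p4=0

111110100011011


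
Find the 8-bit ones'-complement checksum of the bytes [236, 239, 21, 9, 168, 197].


Sum = 870 mod 256 = 102
Complement = 153

153


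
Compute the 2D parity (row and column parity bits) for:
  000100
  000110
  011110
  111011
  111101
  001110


Row parities: 100111
Column parities: 010100

Row P: 100111, Col P: 010100, Corner: 0


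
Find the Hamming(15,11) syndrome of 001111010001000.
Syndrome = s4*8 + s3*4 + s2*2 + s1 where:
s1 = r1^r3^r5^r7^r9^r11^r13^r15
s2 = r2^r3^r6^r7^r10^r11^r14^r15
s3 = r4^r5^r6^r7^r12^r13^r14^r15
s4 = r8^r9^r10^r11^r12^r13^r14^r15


s1=0, s2=0, s3=0, s4=0

Syndrome = 0 (no error)


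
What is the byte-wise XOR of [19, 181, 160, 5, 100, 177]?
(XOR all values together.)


XOR chain: 19 ^ 181 ^ 160 ^ 5 ^ 100 ^ 177 = 214

214


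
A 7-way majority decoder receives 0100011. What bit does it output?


Ones: 3 out of 7
Threshold: 4

0 (3/7 voted 1)


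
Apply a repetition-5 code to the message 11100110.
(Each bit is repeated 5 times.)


Each bit -> 5 copies

1111111111111110000000000111111111100000


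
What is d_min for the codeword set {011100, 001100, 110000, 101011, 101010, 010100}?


Comparing all pairs, minimum distance: 1
Can detect 0 errors, correct 0 errors

1


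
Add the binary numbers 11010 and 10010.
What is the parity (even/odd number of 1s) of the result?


11010 = 26
10010 = 18
Sum = 44 = 101100
1s count = 3

odd parity (3 ones in 101100)


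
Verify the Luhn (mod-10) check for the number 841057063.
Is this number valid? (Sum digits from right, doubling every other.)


Luhn sum = 33
33 mod 10 = 3

Invalid (Luhn sum mod 10 = 3)


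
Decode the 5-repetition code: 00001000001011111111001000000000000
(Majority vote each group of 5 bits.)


Groups: 00001, 00000, 10111, 11111, 00100, 00000, 00000
Majority votes: 0011000

0011000


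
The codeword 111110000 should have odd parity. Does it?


Number of 1s: 5

Yes, parity is correct (5 ones)


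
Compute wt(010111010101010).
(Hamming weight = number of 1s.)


Counting 1s in 010111010101010

8


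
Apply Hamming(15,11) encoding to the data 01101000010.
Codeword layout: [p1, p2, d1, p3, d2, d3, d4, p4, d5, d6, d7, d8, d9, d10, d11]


Parity bits: p1=0, p2=0, p3=1, p4=0

000111001000010


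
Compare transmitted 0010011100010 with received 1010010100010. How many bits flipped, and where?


XOR: 1000001000000

2 error(s) at position(s): 0, 6


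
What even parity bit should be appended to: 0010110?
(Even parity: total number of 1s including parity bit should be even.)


Number of 1s in data: 3
Parity bit: 1

1


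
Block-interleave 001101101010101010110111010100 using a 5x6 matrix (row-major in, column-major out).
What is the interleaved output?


Matrix:
  001101
  101010
  101010
  110111
  010100
Read columns: 011100001111100100110111010010

011100001111100100110111010010


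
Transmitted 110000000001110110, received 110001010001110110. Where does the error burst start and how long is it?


XOR: 000001010000000000

Burst at position 5, length 3


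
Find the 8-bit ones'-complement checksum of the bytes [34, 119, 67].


Sum = 220 mod 256 = 220
Complement = 35

35


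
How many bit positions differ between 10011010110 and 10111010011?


XOR: 00100000101
Count of 1s: 3

3


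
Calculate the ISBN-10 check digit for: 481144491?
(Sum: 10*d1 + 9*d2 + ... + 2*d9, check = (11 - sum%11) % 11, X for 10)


Weighted sum: 216
216 mod 11 = 7

Check digit: 4


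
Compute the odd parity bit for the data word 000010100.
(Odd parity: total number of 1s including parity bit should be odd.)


Number of 1s in data: 2
Parity bit: 1

1


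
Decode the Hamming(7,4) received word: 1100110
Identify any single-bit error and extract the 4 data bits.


Syndrome = 0: no error detected

Data: 0110 (no errors)


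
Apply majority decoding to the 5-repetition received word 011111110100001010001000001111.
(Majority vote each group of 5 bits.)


Groups: 01111, 11101, 00001, 01000, 10000, 01111
Majority votes: 110001

110001


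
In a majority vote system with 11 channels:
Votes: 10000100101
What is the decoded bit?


Ones: 4 out of 11
Threshold: 6

0 (4/11 voted 1)


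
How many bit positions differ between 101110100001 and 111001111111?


XOR: 010111011110
Count of 1s: 8

8


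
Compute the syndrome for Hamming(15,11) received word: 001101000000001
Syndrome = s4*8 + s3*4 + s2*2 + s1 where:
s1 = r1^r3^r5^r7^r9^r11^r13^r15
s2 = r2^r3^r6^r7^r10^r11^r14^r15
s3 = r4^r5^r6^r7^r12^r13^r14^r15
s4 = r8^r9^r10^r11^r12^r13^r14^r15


s1=0, s2=1, s3=1, s4=1

Syndrome = 14 (error at position 14)


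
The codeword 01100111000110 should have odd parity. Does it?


Number of 1s: 7

Yes, parity is correct (7 ones)


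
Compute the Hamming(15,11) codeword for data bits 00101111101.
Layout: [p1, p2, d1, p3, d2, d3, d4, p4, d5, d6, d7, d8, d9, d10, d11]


Parity bits: p1=0, p2=0, p3=0, p4=0

000001001111101


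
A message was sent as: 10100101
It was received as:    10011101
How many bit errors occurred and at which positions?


XOR: 00111000

3 error(s) at position(s): 2, 3, 4


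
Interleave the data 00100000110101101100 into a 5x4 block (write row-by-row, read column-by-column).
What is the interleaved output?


Matrix:
  0010
  0000
  1101
  0110
  1100
Read columns: 00101001111001000100

00101001111001000100


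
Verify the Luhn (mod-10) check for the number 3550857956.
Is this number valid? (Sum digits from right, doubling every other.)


Luhn sum = 45
45 mod 10 = 5

Invalid (Luhn sum mod 10 = 5)


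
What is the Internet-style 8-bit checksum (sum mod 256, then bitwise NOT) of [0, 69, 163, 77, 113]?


Sum = 422 mod 256 = 166
Complement = 89

89


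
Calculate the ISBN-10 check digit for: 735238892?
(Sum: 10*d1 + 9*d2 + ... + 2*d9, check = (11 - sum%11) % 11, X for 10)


Weighted sum: 272
272 mod 11 = 8

Check digit: 3


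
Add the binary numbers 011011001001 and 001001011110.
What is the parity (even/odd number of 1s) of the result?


011011001001 = 1737
001001011110 = 606
Sum = 2343 = 100100100111
1s count = 6

even parity (6 ones in 100100100111)


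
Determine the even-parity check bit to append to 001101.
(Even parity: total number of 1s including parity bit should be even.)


Number of 1s in data: 3
Parity bit: 1

1


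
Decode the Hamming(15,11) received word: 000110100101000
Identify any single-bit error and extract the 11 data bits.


Syndrome = 0: no error detected

Data: 01010101000 (no errors)


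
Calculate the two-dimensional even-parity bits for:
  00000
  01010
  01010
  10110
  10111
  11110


Row parities: 000100
Column parities: 11111

Row P: 000100, Col P: 11111, Corner: 1


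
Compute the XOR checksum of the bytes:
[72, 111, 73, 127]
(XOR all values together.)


XOR chain: 72 ^ 111 ^ 73 ^ 127 = 17

17


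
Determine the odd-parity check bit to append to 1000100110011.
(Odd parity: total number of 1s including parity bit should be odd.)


Number of 1s in data: 6
Parity bit: 1

1


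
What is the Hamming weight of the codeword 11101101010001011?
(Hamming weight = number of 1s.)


Counting 1s in 11101101010001011

10


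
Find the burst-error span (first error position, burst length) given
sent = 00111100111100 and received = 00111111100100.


XOR: 00000011011000

Burst at position 6, length 5


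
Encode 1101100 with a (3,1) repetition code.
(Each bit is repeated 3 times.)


Each bit -> 3 copies

111111000111111000000


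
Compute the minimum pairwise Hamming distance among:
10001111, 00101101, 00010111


Comparing all pairs, minimum distance: 3
Can detect 2 errors, correct 1 errors

3


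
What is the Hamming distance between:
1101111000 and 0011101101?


XOR: 1110010101
Count of 1s: 6

6


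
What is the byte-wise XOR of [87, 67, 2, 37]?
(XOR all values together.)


XOR chain: 87 ^ 67 ^ 2 ^ 37 = 51

51


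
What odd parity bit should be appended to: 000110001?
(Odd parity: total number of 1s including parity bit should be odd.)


Number of 1s in data: 3
Parity bit: 0

0


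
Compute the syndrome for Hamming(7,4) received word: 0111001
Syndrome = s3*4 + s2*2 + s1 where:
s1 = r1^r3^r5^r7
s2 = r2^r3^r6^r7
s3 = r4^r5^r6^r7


s1=0, s2=1, s3=0

Syndrome = 2 (error at position 2)


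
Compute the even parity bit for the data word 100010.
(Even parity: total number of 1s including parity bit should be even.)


Number of 1s in data: 2
Parity bit: 0

0


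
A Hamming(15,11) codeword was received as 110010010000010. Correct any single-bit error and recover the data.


Syndrome = 0: no error detected

Data: 01000000010 (no errors)


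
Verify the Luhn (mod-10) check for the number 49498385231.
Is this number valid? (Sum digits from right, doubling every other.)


Luhn sum = 58
58 mod 10 = 8

Invalid (Luhn sum mod 10 = 8)


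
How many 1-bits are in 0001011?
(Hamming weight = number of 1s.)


Counting 1s in 0001011

3


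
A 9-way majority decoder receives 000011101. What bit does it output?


Ones: 4 out of 9
Threshold: 5

0 (4/9 voted 1)


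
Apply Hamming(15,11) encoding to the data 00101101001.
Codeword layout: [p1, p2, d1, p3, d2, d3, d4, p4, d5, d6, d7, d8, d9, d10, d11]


Parity bits: p1=0, p2=1, p3=1, p4=0

010101001101001


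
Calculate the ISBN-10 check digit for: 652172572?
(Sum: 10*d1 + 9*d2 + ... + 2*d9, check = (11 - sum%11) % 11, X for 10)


Weighted sum: 225
225 mod 11 = 5

Check digit: 6


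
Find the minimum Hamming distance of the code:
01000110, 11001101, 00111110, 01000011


Comparing all pairs, minimum distance: 2
Can detect 1 errors, correct 0 errors

2


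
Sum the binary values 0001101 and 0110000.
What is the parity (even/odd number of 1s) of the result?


0001101 = 13
0110000 = 48
Sum = 61 = 111101
1s count = 5

odd parity (5 ones in 111101)


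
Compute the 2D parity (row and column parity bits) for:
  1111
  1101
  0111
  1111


Row parities: 0110
Column parities: 1010

Row P: 0110, Col P: 1010, Corner: 0


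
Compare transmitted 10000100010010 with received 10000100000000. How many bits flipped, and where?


XOR: 00000000010010

2 error(s) at position(s): 9, 12


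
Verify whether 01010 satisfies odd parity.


Number of 1s: 2

No, parity error (2 ones)


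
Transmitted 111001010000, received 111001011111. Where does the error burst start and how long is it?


XOR: 000000001111

Burst at position 8, length 4


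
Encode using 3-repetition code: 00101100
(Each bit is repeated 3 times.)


Each bit -> 3 copies

000000111000111111000000


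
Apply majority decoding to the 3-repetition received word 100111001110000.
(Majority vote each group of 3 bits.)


Groups: 100, 111, 001, 110, 000
Majority votes: 01010

01010


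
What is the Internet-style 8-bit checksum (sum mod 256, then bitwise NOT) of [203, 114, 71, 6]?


Sum = 394 mod 256 = 138
Complement = 117

117


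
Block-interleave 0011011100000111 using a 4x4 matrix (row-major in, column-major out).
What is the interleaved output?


Matrix:
  0011
  0111
  0000
  0111
Read columns: 0000010111011101

0000010111011101


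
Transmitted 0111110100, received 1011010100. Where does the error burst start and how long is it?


XOR: 1100100000

Burst at position 0, length 5


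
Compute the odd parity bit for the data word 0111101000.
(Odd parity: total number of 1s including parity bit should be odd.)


Number of 1s in data: 5
Parity bit: 0

0


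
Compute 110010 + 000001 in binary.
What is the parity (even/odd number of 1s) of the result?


110010 = 50
000001 = 1
Sum = 51 = 110011
1s count = 4

even parity (4 ones in 110011)


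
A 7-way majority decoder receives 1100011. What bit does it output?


Ones: 4 out of 7
Threshold: 4

1 (4/7 voted 1)


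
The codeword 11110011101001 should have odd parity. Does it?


Number of 1s: 9

Yes, parity is correct (9 ones)


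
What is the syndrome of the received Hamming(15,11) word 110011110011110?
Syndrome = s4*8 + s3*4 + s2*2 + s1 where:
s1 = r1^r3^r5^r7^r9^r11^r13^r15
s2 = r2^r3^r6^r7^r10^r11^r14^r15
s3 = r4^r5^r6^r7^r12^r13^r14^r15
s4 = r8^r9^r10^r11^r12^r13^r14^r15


s1=1, s2=1, s3=0, s4=1

Syndrome = 11 (error at position 11)


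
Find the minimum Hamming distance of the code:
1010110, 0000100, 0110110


Comparing all pairs, minimum distance: 2
Can detect 1 errors, correct 0 errors

2


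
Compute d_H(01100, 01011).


XOR: 00111
Count of 1s: 3

3


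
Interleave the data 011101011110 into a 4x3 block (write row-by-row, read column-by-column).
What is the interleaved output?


Matrix:
  011
  101
  011
  110
Read columns: 010110111110

010110111110


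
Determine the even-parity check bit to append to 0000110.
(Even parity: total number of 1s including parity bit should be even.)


Number of 1s in data: 2
Parity bit: 0

0


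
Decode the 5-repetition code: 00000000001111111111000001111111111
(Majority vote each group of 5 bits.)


Groups: 00000, 00000, 11111, 11111, 00000, 11111, 11111
Majority votes: 0011011

0011011


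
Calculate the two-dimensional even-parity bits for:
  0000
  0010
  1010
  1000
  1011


Row parities: 01011
Column parities: 1011

Row P: 01011, Col P: 1011, Corner: 1


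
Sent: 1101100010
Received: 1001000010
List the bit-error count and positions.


XOR: 0100100000

2 error(s) at position(s): 1, 4


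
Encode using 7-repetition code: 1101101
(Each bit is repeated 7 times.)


Each bit -> 7 copies

1111111111111100000001111111111111100000001111111


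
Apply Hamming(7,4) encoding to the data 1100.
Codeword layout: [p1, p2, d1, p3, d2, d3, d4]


Parity bits: p1=0, p2=1, p3=1

0111100


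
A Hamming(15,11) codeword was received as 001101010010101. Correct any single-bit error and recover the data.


Syndrome = 0: no error detected

Data: 10100010101 (no errors)


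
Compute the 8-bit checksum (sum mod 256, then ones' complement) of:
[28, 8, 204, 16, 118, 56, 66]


Sum = 496 mod 256 = 240
Complement = 15

15


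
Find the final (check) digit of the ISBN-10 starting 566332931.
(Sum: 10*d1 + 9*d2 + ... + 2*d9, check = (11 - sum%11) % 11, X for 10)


Weighted sum: 248
248 mod 11 = 6

Check digit: 5


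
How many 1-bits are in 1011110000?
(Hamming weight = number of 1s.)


Counting 1s in 1011110000

5


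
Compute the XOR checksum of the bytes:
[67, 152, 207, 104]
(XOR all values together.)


XOR chain: 67 ^ 152 ^ 207 ^ 104 = 124

124


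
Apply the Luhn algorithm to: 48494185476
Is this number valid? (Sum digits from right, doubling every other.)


Luhn sum = 54
54 mod 10 = 4

Invalid (Luhn sum mod 10 = 4)


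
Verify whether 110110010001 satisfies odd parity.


Number of 1s: 6

No, parity error (6 ones)


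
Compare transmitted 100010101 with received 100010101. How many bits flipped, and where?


XOR: 000000000

0 errors (received matches sent)


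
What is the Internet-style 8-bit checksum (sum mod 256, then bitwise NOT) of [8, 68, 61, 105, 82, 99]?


Sum = 423 mod 256 = 167
Complement = 88

88


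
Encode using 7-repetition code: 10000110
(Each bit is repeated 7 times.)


Each bit -> 7 copies

11111110000000000000000000000000000111111111111110000000


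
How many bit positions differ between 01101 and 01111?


XOR: 00010
Count of 1s: 1

1


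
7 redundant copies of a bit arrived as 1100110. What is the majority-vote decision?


Ones: 4 out of 7
Threshold: 4

1 (4/7 voted 1)


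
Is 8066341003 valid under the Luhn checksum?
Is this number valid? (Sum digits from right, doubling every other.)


Luhn sum = 31
31 mod 10 = 1

Invalid (Luhn sum mod 10 = 1)


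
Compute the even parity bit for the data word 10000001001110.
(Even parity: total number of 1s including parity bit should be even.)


Number of 1s in data: 5
Parity bit: 1

1


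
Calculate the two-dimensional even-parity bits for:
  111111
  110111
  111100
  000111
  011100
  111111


Row parities: 010110
Column parities: 010000

Row P: 010110, Col P: 010000, Corner: 1


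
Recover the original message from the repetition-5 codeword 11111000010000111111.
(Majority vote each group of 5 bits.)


Groups: 11111, 00001, 00001, 11111
Majority votes: 1001

1001


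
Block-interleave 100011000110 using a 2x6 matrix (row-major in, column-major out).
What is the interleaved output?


Matrix:
  100011
  000110
Read columns: 100000011110

100000011110


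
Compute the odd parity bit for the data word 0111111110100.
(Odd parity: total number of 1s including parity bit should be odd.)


Number of 1s in data: 9
Parity bit: 0

0


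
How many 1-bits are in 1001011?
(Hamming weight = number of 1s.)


Counting 1s in 1001011

4


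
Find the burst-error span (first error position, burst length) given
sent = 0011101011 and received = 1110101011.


XOR: 1101000000

Burst at position 0, length 4


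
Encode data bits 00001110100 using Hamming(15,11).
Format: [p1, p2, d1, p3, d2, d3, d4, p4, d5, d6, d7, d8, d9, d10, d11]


Parity bits: p1=1, p2=0, p3=1, p4=0

100100001110100


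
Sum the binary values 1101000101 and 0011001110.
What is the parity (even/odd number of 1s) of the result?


1101000101 = 837
0011001110 = 206
Sum = 1043 = 10000010011
1s count = 4

even parity (4 ones in 10000010011)


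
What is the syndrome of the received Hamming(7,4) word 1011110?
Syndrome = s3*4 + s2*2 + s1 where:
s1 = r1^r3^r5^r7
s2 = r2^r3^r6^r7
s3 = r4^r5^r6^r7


s1=1, s2=0, s3=1

Syndrome = 5 (error at position 5)


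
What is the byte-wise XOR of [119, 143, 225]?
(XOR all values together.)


XOR chain: 119 ^ 143 ^ 225 = 25

25


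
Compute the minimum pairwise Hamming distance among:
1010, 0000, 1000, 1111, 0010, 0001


Comparing all pairs, minimum distance: 1
Can detect 0 errors, correct 0 errors

1


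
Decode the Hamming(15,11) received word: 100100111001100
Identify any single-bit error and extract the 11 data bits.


Syndrome = 2: error at position 2

Data: 00011001100 (corrected bit 2)


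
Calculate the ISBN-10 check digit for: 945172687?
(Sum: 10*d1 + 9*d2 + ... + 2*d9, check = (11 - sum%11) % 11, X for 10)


Weighted sum: 287
287 mod 11 = 1

Check digit: X


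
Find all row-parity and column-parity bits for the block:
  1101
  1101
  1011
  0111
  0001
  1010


Row parities: 111110
Column parities: 0111

Row P: 111110, Col P: 0111, Corner: 1


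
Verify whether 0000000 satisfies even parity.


Number of 1s: 0

Yes, parity is correct (0 ones)


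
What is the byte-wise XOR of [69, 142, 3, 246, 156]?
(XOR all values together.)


XOR chain: 69 ^ 142 ^ 3 ^ 246 ^ 156 = 162

162


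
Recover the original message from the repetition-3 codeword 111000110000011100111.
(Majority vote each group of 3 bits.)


Groups: 111, 000, 110, 000, 011, 100, 111
Majority votes: 1010101

1010101


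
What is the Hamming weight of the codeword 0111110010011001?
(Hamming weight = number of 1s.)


Counting 1s in 0111110010011001

9


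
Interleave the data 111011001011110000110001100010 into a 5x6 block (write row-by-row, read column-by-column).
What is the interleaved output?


Matrix:
  111011
  001011
  110000
  110001
  100010
Read columns: 101111011011000000001100111010

101111011011000000001100111010


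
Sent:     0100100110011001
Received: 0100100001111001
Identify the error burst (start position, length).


XOR: 0000000111100000

Burst at position 7, length 4


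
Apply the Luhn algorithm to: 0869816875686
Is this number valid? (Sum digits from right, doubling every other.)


Luhn sum = 72
72 mod 10 = 2

Invalid (Luhn sum mod 10 = 2)


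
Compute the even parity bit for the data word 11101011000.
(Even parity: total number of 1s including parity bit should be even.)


Number of 1s in data: 6
Parity bit: 0

0


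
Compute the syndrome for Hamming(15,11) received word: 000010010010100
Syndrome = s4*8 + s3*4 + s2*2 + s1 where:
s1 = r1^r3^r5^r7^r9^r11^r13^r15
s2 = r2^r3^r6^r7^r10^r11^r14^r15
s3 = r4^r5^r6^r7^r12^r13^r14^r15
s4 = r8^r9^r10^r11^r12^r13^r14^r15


s1=1, s2=1, s3=0, s4=1

Syndrome = 11 (error at position 11)


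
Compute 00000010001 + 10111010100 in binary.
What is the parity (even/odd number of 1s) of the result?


00000010001 = 17
10111010100 = 1492
Sum = 1509 = 10111100101
1s count = 7

odd parity (7 ones in 10111100101)


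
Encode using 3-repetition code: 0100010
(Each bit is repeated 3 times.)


Each bit -> 3 copies

000111000000000111000


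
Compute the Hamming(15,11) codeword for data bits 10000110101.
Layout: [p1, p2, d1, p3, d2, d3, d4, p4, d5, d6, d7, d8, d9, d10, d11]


Parity bits: p1=0, p2=0, p3=0, p4=0

001000000110101


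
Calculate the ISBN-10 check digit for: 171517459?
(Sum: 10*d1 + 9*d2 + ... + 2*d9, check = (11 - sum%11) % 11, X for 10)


Weighted sum: 206
206 mod 11 = 8

Check digit: 3
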